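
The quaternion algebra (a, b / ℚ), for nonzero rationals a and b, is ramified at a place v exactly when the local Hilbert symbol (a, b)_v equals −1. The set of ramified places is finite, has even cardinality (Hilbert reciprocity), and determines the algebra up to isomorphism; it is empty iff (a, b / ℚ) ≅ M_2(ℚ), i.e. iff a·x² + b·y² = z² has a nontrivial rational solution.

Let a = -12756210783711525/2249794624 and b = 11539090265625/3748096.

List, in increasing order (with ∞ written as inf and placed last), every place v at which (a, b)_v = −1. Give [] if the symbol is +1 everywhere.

[]

Mod squares: a ≡ -221, b ≡ 17. Check v ∈ {∞, 2, 3, 5, 7, 11, 13, 17, 37}.
v=5: a=5^2·(≡1), b=5^6·(≡2) mod 5; (1|5)=+1, (2|5)=-1; (−1)^{2·6·2}·(+1)^6·(-1)^2 = +1.
v=17: a=17^1·(≡15), b=17^1·(≡4) mod 17; (15|17)=+1, (4|17)=+1; (−1)^{1·1·8}·(+1)^1·(+1)^1 = +1.
v=13: a=13^5·(≡4), b=13^6·(≡3) mod 13; (4|13)=+1, (3|13)=+1; (−1)^{5·6·6}·(+1)^6·(+1)^5 = +1.
v=2: v_2(a)=-6, v_2(b)=-8; units ≡ 3, 1 (mod 8); ε·ε+αω+βω = 1·0+-6·0+-8·1 ≡ 0  ⇒  (a,b)_2 = +1.
v=11: a=11^-4·(≡7), b=11^-4·(≡7) mod 11; (7|11)=-1, (7|11)=-1; (−1)^{-4·-4·5}·(-1)^-4·(-1)^-4 = +1.
v=3: a=3^10·(≡1), b=3^2·(≡2) mod 3; (1|3)=+1, (2|3)=-1; (−1)^{10·2·1}·(+1)^2·(-1)^10 = +1.
v=7: a=7^-4·(≡6), b=7^0·(≡3) mod 7; (6|7)=-1, (3|7)=-1; (−1)^{-4·0·3}·(-1)^0·(-1)^-4 = +1.
v=∞: -221 < 0 and 17 > 0  ⇒  (a,b)_∞ = +1.
v=37: a=37^2·(≡10), b=37^0·(≡6) mod 37; (10|37)=+1, (6|37)=-1; (−1)^{2·0·18}·(+1)^0·(-1)^2 = +1.
Every local symbol is +1, so the conic -221·x² + 17·y² = z² has ℚ_v-points for all v and hence a ℚ-point; (a, b / ℚ) ≅ M_2(ℚ).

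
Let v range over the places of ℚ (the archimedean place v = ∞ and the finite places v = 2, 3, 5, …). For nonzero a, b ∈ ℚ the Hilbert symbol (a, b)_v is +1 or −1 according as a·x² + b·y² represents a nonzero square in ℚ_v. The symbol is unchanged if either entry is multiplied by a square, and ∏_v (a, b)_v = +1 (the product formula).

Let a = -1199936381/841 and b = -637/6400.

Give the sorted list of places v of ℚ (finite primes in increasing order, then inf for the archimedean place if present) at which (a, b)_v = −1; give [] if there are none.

[2, 13, 23, 37, 41, inf]

Mod squares: a ≡ -4152029, b ≡ -13. Check v ∈ {∞, 2, 5, 7, 13, 17, 23, 29, 37, 41}.
v=7: a=7^1·(≡3), b=7^2·(≡4) mod 7; (3|7)=-1, (4|7)=+1; (−1)^{1·2·3}·(-1)^2·(+1)^1 = +1.
v=29: a=29^-2·(≡12), b=29^0·(≡16) mod 29; (12|29)=-1, (16|29)=+1; (−1)^{-2·0·14}·(-1)^0·(+1)^-2 = +1.
v=2: v_2(a)=0, v_2(b)=-8; units ≡ 3, 3 (mod 8); ε·ε+αω+βω = 1·1+0·1+-8·1 ≡ 1  ⇒  (a,b)_2 = -1.
v=17: a=17^3·(≡13), b=17^0·(≡16) mod 17; (13|17)=+1, (16|17)=+1; (−1)^{3·0·8}·(+1)^0·(+1)^3 = +1.
v=∞: -4152029 < 0 and -13 < 0  ⇒  (a,b)_∞ = -1.
v=13: a=13^0·(≡5), b=13^1·(≡4) mod 13; (5|13)=-1, (4|13)=+1; (−1)^{0·1·6}·(-1)^1·(+1)^0 = -1.
v=41: a=41^1·(≡4), b=41^0·(≡15) mod 41; (4|41)=+1, (15|41)=-1; (−1)^{1·0·20}·(+1)^0·(-1)^1 = -1.
v=23: a=23^1·(≡4), b=23^0·(≡5) mod 23; (4|23)=+1, (5|23)=-1; (−1)^{1·0·11}·(+1)^0·(-1)^1 = -1.
v=5: a=5^0·(≡4), b=5^-2·(≡3) mod 5; (4|5)=+1, (3|5)=-1; (−1)^{0·-2·2}·(+1)^-2·(-1)^0 = +1.
v=37: a=37^1·(≡25), b=37^0·(≡8) mod 37; (25|37)=+1, (8|37)=-1; (−1)^{1·0·18}·(+1)^0·(-1)^1 = -1.
|Ram(-4152029, -13)| = 6, even; anisotropic at {2, 13, 23, 37, 41, ∞}.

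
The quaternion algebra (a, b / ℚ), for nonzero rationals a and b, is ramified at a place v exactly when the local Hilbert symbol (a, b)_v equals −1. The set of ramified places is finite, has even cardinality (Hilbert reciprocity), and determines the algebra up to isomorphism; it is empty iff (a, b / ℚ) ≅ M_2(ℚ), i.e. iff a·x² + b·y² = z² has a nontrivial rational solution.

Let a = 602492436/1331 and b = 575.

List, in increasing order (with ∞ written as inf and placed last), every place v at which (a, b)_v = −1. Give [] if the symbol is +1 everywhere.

Mod squares: a ≡ 22231, b ≡ 23. Check v ∈ {∞, 2, 3, 5, 7, 11, 13, 23, 43, 47}.
v=2: v_2(a)=2, v_2(b)=0; units ≡ 7, 7 (mod 8); ε·ε+αω+βω = 1·1+2·0+0·0 ≡ 1  ⇒  (a,b)_2 = -1.
v=23: a=23^0·(≡13), b=23^1·(≡2) mod 23; (13|23)=+1, (2|23)=+1; (−1)^{0·1·11}·(+1)^1·(+1)^0 = +1.
v=7: a=7^2·(≡5), b=7^0·(≡1) mod 7; (5|7)=-1, (1|7)=+1; (−1)^{2·0·3}·(-1)^0·(+1)^2 = +1.
v=∞: 22231 > 0 and 23 > 0  ⇒  (a,b)_∞ = +1.
v=11: a=11^-3·(≡7), b=11^0·(≡3) mod 11; (7|11)=-1, (3|11)=+1; (−1)^{-3·0·5}·(-1)^0·(+1)^-3 = +1.
v=3: a=3^2·(≡1), b=3^0·(≡2) mod 3; (1|3)=+1, (2|3)=-1; (−1)^{2·0·1}·(+1)^0·(-1)^2 = +1.
v=47: a=47^1·(≡17), b=47^0·(≡11) mod 47; (17|47)=+1, (11|47)=-1; (−1)^{1·0·23}·(+1)^0·(-1)^1 = -1.
v=5: a=5^0·(≡1), b=5^2·(≡3) mod 5; (1|5)=+1, (3|5)=-1; (−1)^{0·2·2}·(+1)^2·(-1)^0 = +1.
v=13: a=13^2·(≡3), b=13^0·(≡3) mod 13; (3|13)=+1, (3|13)=+1; (−1)^{2·0·6}·(+1)^0·(+1)^2 = +1.
v=43: a=43^1·(≡6), b=43^0·(≡16) mod 43; (6|43)=+1, (16|43)=+1; (−1)^{1·0·21}·(+1)^0·(+1)^1 = +1.
Ram(22231, 23) = {2, 47}; no ℚ_2-point on the conic.

[2, 47]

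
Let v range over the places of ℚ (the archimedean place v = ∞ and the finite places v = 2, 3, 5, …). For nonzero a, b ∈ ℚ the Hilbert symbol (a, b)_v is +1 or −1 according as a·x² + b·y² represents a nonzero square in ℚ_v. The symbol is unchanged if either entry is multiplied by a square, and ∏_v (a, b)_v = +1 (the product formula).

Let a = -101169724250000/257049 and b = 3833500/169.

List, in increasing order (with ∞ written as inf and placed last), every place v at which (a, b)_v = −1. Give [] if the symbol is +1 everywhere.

(a, b) ≡ (-17, 38335) mod (ℚ^×)²; places V = {2, 3, 5, 7, 11, 13, 17, 41, ∞}.
(a,b)_3: α=-2, u≡1; β=0, v≡1 (mod 3); (1|3)=+1, (1|3)=+1; sign (−1)^0·+1^0·+1^-2 = +1.
(a,b)_41: α=2, u≡7; β=1, v≡4 (mod 41); (7|41)=-1, (4|41)=+1; sign (−1)^0·-1^1·+1^2 = -1.
(a,b)_17: α=3, u≡16; β=1, v≡5 (mod 17); (16|17)=+1, (5|17)=-1; sign (−1)^0·+1^1·-1^3 = -1.
(a,b)_13: α=-4, u≡4; β=-2, v≡8 (mod 13); (4|13)=+1, (8|13)=-1; sign (−1)^0·+1^-2·-1^-4 = +1.
(a,b)_7: α=2, u≡1; β=0, v≡6 (mod 7); (1|7)=+1, (6|7)=-1; sign (−1)^0·+1^0·-1^2 = +1.
(a,b)_∞: sgn(-17)=−, sgn(38335)=+, so +1.
(a,b)_5: α=6, u≡2; β=3, v≡2 (mod 5); (2|5)=-1, (2|5)=-1; sign (−1)^0·-1^3·-1^6 = -1.
(a,b)_2: α=4, β=2; u≡7, v≡7 (mod 8); ε(u)ε(v)=1·1, αω(v)=4·0, βω(u)=2·0; sum ≡ 1  ⇒  -1.
(a,b)_11: α=0, u≡1; β=1, v≡5 (mod 11); (1|11)=+1, (5|11)=+1; sign (−1)^0·+1^1·+1^0 = +1.
(-17, 38335 / ℚ) ramifies at {2, 5, 17, 41}: a division algebra.

[2, 5, 17, 41]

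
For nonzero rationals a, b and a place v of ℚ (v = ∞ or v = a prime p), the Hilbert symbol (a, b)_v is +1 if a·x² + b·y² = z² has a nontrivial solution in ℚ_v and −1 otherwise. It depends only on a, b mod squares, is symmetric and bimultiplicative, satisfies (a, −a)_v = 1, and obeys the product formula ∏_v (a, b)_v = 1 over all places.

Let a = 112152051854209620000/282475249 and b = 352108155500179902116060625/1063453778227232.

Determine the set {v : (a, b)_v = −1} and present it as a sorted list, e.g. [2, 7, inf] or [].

Mod squares: a ≡ 70818, b ≡ 1203906. Check v ∈ {∞, 2, 3, 5, 7, 11, 13, 17, 29, 37}.
v=17: a=17^6·(≡8), b=17^9·(≡9) mod 17; (8|17)=+1, (9|17)=+1; (−1)^{6·9·8}·(+1)^9·(+1)^6 = +1.
v=7: a=7^-10·(≡6), b=7^-16·(≡1) mod 7; (6|7)=-1, (1|7)=+1; (−1)^{-10·-16·3}·(-1)^-16·(+1)^-10 = +1.
v=3: a=3^9·(≡2), b=3^9·(≡1) mod 3; (2|3)=-1, (1|3)=+1; (−1)^{9·9·1}·(-1)^9·(+1)^9 = +1.
v=37: a=37^1·(≡7), b=37^1·(≡32) mod 37; (7|37)=+1, (32|37)=-1; (−1)^{1·1·18}·(+1)^1·(-1)^1 = -1.
v=∞: 70818 > 0 and 1203906 > 0  ⇒  (a,b)_∞ = +1.
v=5: a=5^4·(≡3), b=5^4·(≡1) mod 5; (3|5)=-1, (1|5)=+1; (−1)^{4·4·2}·(-1)^4·(+1)^4 = +1.
v=13: a=13^0·(≡5), b=13^2·(≡2) mod 13; (5|13)=-1, (2|13)=-1; (−1)^{0·2·6}·(-1)^2·(-1)^0 = +1.
v=29: a=29^1·(≡16), b=29^1·(≡27) mod 29; (16|29)=+1, (27|29)=-1; (−1)^{1·1·14}·(+1)^1·(-1)^1 = -1.
v=11: a=11^1·(≡9), b=11^3·(≡8) mod 11; (9|11)=+1, (8|11)=-1; (−1)^{1·3·5}·(+1)^3·(-1)^1 = +1.
v=2: v_2(a)=5, v_2(b)=-5; units ≡ 1, 1 (mod 8); ε·ε+αω+βω = 0·0+5·0+-5·0 ≡ 0  ⇒  (a,b)_2 = +1.
Ram(70818, 1203906) = {29, 37}; no ℚ_29-point on the conic.

[29, 37]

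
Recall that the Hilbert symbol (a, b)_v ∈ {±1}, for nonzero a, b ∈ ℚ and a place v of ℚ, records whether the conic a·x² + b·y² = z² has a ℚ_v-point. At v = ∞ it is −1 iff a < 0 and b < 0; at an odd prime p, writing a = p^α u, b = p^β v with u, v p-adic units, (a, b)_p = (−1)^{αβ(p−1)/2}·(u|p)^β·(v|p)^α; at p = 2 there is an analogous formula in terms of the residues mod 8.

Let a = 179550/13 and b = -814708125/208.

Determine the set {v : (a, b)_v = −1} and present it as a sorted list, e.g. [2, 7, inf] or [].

[2, 3, 7, 13]

Mod squares: a ≡ 10374, b ≡ -1729. Check v ∈ {∞, 2, 3, 5, 7, 11, 13, 19}.
v=19: a=19^1·(≡2), b=19^1·(≡4) mod 19; (2|19)=-1, (4|19)=+1; (−1)^{1·1·9}·(-1)^1·(+1)^1 = +1.
v=2: v_2(a)=1, v_2(b)=-4; units ≡ 3, 7 (mod 8); ε·ε+αω+βω = 1·1+1·0+-4·1 ≡ 1  ⇒  (a,b)_2 = -1.
v=11: a=11^0·(≡4), b=11^2·(≡3) mod 11; (4|11)=+1, (3|11)=+1; (−1)^{0·2·5}·(+1)^2·(+1)^0 = +1.
v=7: a=7^1·(≡5), b=7^1·(≡5) mod 7; (5|7)=-1, (5|7)=-1; (−1)^{1·1·3}·(-1)^1·(-1)^1 = -1.
v=13: a=13^-1·(≡7), b=13^-1·(≡1) mod 13; (7|13)=-1, (1|13)=+1; (−1)^{-1·-1·6}·(-1)^-1·(+1)^-1 = -1.
v=∞: 10374 > 0 and -1729 < 0  ⇒  (a,b)_∞ = +1.
v=5: a=5^2·(≡4), b=5^4·(≡4) mod 5; (4|5)=+1, (4|5)=+1; (−1)^{2·4·2}·(+1)^4·(+1)^2 = +1.
v=3: a=3^3·(≡2), b=3^4·(≡2) mod 3; (2|3)=-1, (2|3)=-1; (−1)^{3·4·1}·(-1)^4·(-1)^3 = -1.
|Ram(10374, -1729)| = 4, even; anisotropic at {2, 3, 7, 13}.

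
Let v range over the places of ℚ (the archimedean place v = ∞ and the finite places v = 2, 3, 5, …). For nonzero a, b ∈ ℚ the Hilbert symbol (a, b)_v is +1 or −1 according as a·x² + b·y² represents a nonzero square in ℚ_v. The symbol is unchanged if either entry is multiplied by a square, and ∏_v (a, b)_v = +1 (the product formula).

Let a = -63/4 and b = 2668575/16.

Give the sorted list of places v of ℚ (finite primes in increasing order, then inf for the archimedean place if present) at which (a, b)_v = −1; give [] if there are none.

[3, 7, 13, 17]

(a, b) ≡ (-7, 106743) mod (ℚ^×)²; places V = {2, 3, 5, 7, 13, 17, 23, ∞}.
(a,b)_5: α=0, u≡3; β=2, v≡3 (mod 5); (3|5)=-1, (3|5)=-1; sign (−1)^0·-1^2·-1^0 = +1.
(a,b)_17: α=0, u≡14; β=1, v≡3 (mod 17); (14|17)=-1, (3|17)=-1; sign (−1)^0·-1^1·-1^0 = -1.
(a,b)_∞: sgn(-7)=−, sgn(106743)=+, so +1.
(a,b)_2: α=-2, β=-4; u≡1, v≡7 (mod 8); ε(u)ε(v)=0·1, αω(v)=-2·0, βω(u)=-4·0; sum ≡ 0  ⇒  +1.
(a,b)_3: α=2, u≡2; β=1, v≡1 (mod 3); (2|3)=-1, (1|3)=+1; sign (−1)^0·-1^1·+1^2 = -1.
(a,b)_13: α=0, u≡7; β=1, v≡6 (mod 13); (7|13)=-1, (6|13)=-1; sign (−1)^0·-1^1·-1^0 = -1.
(a,b)_23: α=0, u≡13; β=1, v≡8 (mod 23); (13|23)=+1, (8|23)=+1; sign (−1)^0·+1^1·+1^0 = +1.
(a,b)_7: α=1, u≡3; β=1, v≡6 (mod 7); (3|7)=-1, (6|7)=-1; sign (−1)^1·-1^1·-1^1 = -1.
|Ram(-7, 106743)| = 4, even; anisotropic at {3, 7, 13, 17}.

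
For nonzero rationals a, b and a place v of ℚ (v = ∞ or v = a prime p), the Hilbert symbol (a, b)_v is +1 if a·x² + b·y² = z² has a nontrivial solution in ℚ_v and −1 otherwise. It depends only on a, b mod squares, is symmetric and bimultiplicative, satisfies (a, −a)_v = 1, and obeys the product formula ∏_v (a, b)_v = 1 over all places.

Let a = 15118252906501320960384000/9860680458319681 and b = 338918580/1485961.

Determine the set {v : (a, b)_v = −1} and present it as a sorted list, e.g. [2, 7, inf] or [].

Mod squares: a ≡ 25935, b ≡ 8645. Check v ∈ {∞, 2, 3, 5, 7, 11, 13, 17, 19, 23, 29, 53}.
v=53: a=53^-6·(≡39), b=53^-2·(≡43) mod 53; (39|53)=-1, (43|53)=+1; (−1)^{-6·-2·26}·(-1)^-2·(+1)^-6 = +1.
v=11: a=11^6·(≡10), b=11^2·(≡7) mod 11; (10|11)=-1, (7|11)=-1; (−1)^{6·2·5}·(-1)^2·(-1)^6 = +1.
v=2: v_2(a)=10, v_2(b)=2; units ≡ 7, 5 (mod 8); ε·ε+αω+βω = 1·0+10·1+2·0 ≡ 0  ⇒  (a,b)_2 = +1.
v=29: a=29^-2·(≡1), b=29^0·(≡17) mod 29; (1|29)=+1, (17|29)=-1; (−1)^{-2·0·14}·(+1)^0·(-1)^-2 = +1.
v=5: a=5^3·(≡2), b=5^1·(≡1) mod 5; (2|5)=-1, (1|5)=+1; (−1)^{3·1·2}·(-1)^1·(+1)^3 = -1.
v=7: a=7^1·(≡4), b=7^1·(≡5) mod 7; (4|7)=+1, (5|7)=-1; (−1)^{1·1·3}·(+1)^1·(-1)^1 = +1.
v=∞: 25935 > 0 and 8645 > 0  ⇒  (a,b)_∞ = +1.
v=19: a=19^3·(≡6), b=19^1·(≡14) mod 19; (6|19)=+1, (14|19)=-1; (−1)^{3·1·9}·(+1)^1·(-1)^3 = +1.
v=17: a=17^2·(≡3), b=17^0·(≡15) mod 17; (3|17)=-1, (15|17)=+1; (−1)^{2·0·8}·(-1)^0·(+1)^2 = +1.
v=13: a=13^3·(≡2), b=13^1·(≡2) mod 13; (2|13)=-1, (2|13)=-1; (−1)^{3·1·6}·(-1)^1·(-1)^3 = +1.
v=23: a=23^-2·(≡20), b=23^-2·(≡11) mod 23; (20|23)=-1, (11|23)=-1; (−1)^{-2·-2·11}·(-1)^-2·(-1)^-2 = +1.
v=3: a=3^7·(≡2), b=3^4·(≡2) mod 3; (2|3)=-1, (2|3)=-1; (−1)^{7·4·1}·(-1)^4·(-1)^7 = -1.
|Ram(25935, 8645)| = 2, even; anisotropic at {3, 5}.

[3, 5]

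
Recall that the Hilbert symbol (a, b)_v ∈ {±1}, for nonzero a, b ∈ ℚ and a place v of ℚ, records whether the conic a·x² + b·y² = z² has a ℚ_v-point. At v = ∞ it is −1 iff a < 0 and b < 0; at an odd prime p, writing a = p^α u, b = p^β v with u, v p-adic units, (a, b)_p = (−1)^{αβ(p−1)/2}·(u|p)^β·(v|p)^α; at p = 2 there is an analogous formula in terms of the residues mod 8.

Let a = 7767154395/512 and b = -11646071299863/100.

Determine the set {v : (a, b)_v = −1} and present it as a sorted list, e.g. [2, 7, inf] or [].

Mod squares: a ≡ 3913910, b ≡ -23023. Check v ∈ {∞, 2, 3, 5, 7, 11, 13, 17, 23}.
v=7: a=7^3·(≡3), b=7^5·(≡1) mod 7; (3|7)=-1, (1|7)=+1; (−1)^{3·5·3}·(-1)^5·(+1)^3 = +1.
v=17: a=17^1·(≡15), b=17^2·(≡14) mod 17; (15|17)=+1, (14|17)=-1; (−1)^{1·2·8}·(+1)^2·(-1)^1 = -1.
v=23: a=23^1·(≡2), b=23^1·(≡21) mod 23; (2|23)=+1, (21|23)=-1; (−1)^{1·1·11}·(+1)^1·(-1)^1 = +1.
v=∞: 3913910 > 0 and -23023 < 0  ⇒  (a,b)_∞ = +1.
v=3: a=3^4·(≡2), b=3^6·(≡2) mod 3; (2|3)=-1, (2|3)=-1; (−1)^{4·6·1}·(-1)^6·(-1)^4 = +1.
v=11: a=11^1·(≡3), b=11^1·(≡7) mod 11; (3|11)=+1, (7|11)=-1; (−1)^{1·1·5}·(+1)^1·(-1)^1 = +1.
v=13: a=13^1·(≡9), b=13^1·(≡4) mod 13; (9|13)=+1, (4|13)=+1; (−1)^{1·1·6}·(+1)^1·(+1)^1 = +1.
v=5: a=5^1·(≡2), b=5^-2·(≡3) mod 5; (2|5)=-1, (3|5)=-1; (−1)^{1·-2·2}·(-1)^-2·(-1)^1 = -1.
v=2: v_2(a)=-9, v_2(b)=-2; units ≡ 3, 1 (mod 8); ε·ε+αω+βω = 1·0+-9·0+-2·1 ≡ 0  ⇒  (a,b)_2 = +1.
(3913910, -23023 / ℚ) ramifies at {5, 17}: a division algebra.

[5, 17]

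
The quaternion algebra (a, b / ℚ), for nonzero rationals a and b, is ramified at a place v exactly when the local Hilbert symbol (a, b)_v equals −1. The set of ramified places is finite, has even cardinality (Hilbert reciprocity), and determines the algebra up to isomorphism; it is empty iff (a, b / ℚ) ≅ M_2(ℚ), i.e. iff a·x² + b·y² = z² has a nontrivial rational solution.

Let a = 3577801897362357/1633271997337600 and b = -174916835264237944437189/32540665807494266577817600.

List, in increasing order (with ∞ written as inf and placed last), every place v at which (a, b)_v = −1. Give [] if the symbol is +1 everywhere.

Mod squares: a ≡ 37, b ≡ -141. Check v ∈ {∞, 2, 3, 5, 7, 17, 19, 23, 37, 41, 47}.
v=23: a=23^-2·(≡19), b=23^-4·(≡19) mod 23; (19|23)=-1, (19|23)=-1; (−1)^{-2·-4·11}·(-1)^-4·(-1)^-2 = +1.
v=5: a=5^-2·(≡3), b=5^-2·(≡4) mod 5; (3|5)=-1, (4|5)=+1; (−1)^{-2·-2·2}·(-1)^-2·(+1)^-2 = +1.
v=17: a=17^-4·(≡5), b=17^-6·(≡7) mod 17; (5|17)=-1, (7|17)=-1; (−1)^{-4·-6·8}·(-1)^-6·(-1)^-4 = +1.
v=47: a=47^2·(≡9), b=47^3·(≡46) mod 47; (9|47)=+1, (46|47)=-1; (−1)^{2·3·23}·(+1)^3·(-1)^2 = +1.
v=19: a=19^-2·(≡13), b=19^-6·(≡6) mod 19; (13|19)=-1, (6|19)=+1; (−1)^{-2·-6·9}·(-1)^-6·(+1)^-2 = +1.
v=37: a=37^1·(≡3), b=37^2·(≡3) mod 37; (3|37)=+1, (3|37)=+1; (−1)^{1·2·18}·(+1)^2·(+1)^1 = +1.
v=7: a=7^2·(≡2), b=7^6·(≡3) mod 7; (2|7)=+1, (3|7)=-1; (−1)^{2·6·3}·(+1)^6·(-1)^2 = +1.
v=41: a=41^2·(≡20), b=41^0·(≡25) mod 41; (20|41)=+1, (25|41)=+1; (−1)^{2·0·20}·(+1)^0·(+1)^2 = +1.
v=∞: 37 > 0 and -141 < 0  ⇒  (a,b)_∞ = +1.
v=2: v_2(a)=-12, v_2(b)=-12; units ≡ 5, 3 (mod 8); ε·ε+αω+βω = 0·1+-12·1+-12·1 ≡ 0  ⇒  (a,b)_2 = +1.
v=3: a=3^12·(≡1), b=3^21·(≡1) mod 3; (1|3)=+1, (1|3)=+1; (−1)^{12·21·1}·(+1)^21·(+1)^12 = +1.
Every local symbol is +1, so the conic 37·x² + -141·y² = z² has ℚ_v-points for all v and hence a ℚ-point; (a, b / ℚ) ≅ M_2(ℚ).

[]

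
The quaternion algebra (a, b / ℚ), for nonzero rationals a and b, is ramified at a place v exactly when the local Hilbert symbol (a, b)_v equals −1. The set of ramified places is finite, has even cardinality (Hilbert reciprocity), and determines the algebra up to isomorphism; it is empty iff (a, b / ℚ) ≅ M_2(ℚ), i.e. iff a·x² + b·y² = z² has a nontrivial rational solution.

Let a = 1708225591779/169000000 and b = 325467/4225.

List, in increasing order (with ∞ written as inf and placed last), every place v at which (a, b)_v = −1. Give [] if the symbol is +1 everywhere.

[2, 47]

(a, b) ≡ (2491, 43) mod (ℚ^×)²; places V = {2, 3, 5, 7, 13, 29, 43, 47, 53, ∞}.
(a,b)_5: α=-6, u≡4; β=-2, v≡3 (mod 5); (4|5)=+1, (3|5)=-1; sign (−1)^0·+1^-2·-1^-6 = +1.
(a,b)_47: α=1, u≡12; β=0, v≡11 (mod 47); (12|47)=+1, (11|47)=-1; sign (−1)^0·+1^0·-1^1 = -1.
(a,b)_2: α=-6, β=0; u≡3, v≡3 (mod 8); ε(u)ε(v)=1·1, αω(v)=-6·1, βω(u)=0·1; sum ≡ 1  ⇒  -1.
(a,b)_7: α=2, u≡5; β=0, v≡4 (mod 7); (5|7)=-1, (4|7)=+1; sign (−1)^0·-1^0·+1^2 = +1.
(a,b)_43: α=2, u≡10; β=1, v≡4 (mod 43); (10|43)=+1, (4|43)=+1; sign (−1)^0·+1^1·+1^2 = +1.
(a,b)_53: α=1, u≡17; β=0, v≡11 (mod 53); (17|53)=+1, (11|53)=+1; sign (−1)^0·+1^0·+1^1 = +1.
(a,b)_3: α=2, u≡1; β=2, v≡1 (mod 3); (1|3)=+1, (1|3)=+1; sign (−1)^0·+1^2·+1^2 = +1.
(a,b)_∞: sgn(2491)=+, sgn(43)=+, so +1.
(a,b)_13: α=-2, u≡5; β=-2, v≡1 (mod 13); (5|13)=-1, (1|13)=+1; sign (−1)^0·-1^-2·+1^-2 = +1.
(a,b)_29: α=2, u≡21; β=2, v≡15 (mod 29); (21|29)=-1, (15|29)=-1; sign (−1)^0·-1^2·-1^2 = +1.
(2491, 43 / ℚ) ramifies at {2, 47}: a division algebra.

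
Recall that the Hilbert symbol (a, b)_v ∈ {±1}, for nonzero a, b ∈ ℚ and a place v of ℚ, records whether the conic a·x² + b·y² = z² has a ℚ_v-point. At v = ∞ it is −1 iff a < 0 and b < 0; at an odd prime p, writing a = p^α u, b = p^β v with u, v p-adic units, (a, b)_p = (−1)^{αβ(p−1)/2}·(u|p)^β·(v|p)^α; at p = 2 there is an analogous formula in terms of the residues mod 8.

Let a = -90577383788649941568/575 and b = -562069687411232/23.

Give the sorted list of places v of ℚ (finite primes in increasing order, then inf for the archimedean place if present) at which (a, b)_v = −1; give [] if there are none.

[23, 29, 31, inf]

Mod squares: a ≡ -290191, b ≡ -839086. Check v ∈ {∞, 2, 3, 5, 7, 11, 13, 17, 23, 29, 31, 37}.
v=2: v_2(a)=6, v_2(b)=5; units ≡ 1, 1 (mod 8); ε·ε+αω+βω = 0·0+6·0+5·0 ≡ 0  ⇒  (a,b)_2 = +1.
v=29: a=29^2·(≡18), b=29^1·(≡10) mod 29; (18|29)=-1, (10|29)=-1; (−1)^{2·1·14}·(-1)^1·(-1)^2 = -1.
v=11: a=11^3·(≡2), b=11^2·(≡9) mod 11; (2|11)=-1, (9|11)=+1; (−1)^{3·2·5}·(-1)^2·(+1)^3 = +1.
v=5: a=5^-2·(≡4), b=5^0·(≡1) mod 5; (4|5)=+1, (1|5)=+1; (−1)^{-2·0·2}·(+1)^0·(+1)^-2 = +1.
v=∞: -290191 < 0 and -839086 < 0  ⇒  (a,b)_∞ = -1.
v=31: a=31^3·(≡20), b=31^2·(≡27) mod 31; (20|31)=+1, (27|31)=-1; (−1)^{3·2·15}·(+1)^2·(-1)^3 = -1.
v=13: a=13^0·(≡6), b=13^2·(≡9) mod 13; (6|13)=-1, (9|13)=+1; (−1)^{0·2·6}·(-1)^2·(+1)^0 = +1.
v=7: a=7^2·(≡2), b=7^2·(≡1) mod 7; (2|7)=+1, (1|7)=+1; (−1)^{2·2·3}·(+1)^2·(+1)^2 = +1.
v=37: a=37^1·(≡9), b=37^1·(≡33) mod 37; (9|37)=+1, (33|37)=+1; (−1)^{1·1·18}·(+1)^1·(+1)^1 = +1.
v=3: a=3^4·(≡2), b=3^0·(≡2) mod 3; (2|3)=-1, (2|3)=-1; (−1)^{4·0·1}·(-1)^0·(-1)^4 = +1.
v=17: a=17^2·(≡16), b=17^1·(≡7) mod 17; (16|17)=+1, (7|17)=-1; (−1)^{2·1·8}·(+1)^1·(-1)^2 = +1.
v=23: a=23^-1·(≡7), b=23^-1·(≡11) mod 23; (7|23)=-1, (11|23)=-1; (−1)^{-1·-1·11}·(-1)^-1·(-1)^-1 = -1.
(-290191, -839086 / ℚ) ramifies at {23, 29, 31, ∞}: a division algebra.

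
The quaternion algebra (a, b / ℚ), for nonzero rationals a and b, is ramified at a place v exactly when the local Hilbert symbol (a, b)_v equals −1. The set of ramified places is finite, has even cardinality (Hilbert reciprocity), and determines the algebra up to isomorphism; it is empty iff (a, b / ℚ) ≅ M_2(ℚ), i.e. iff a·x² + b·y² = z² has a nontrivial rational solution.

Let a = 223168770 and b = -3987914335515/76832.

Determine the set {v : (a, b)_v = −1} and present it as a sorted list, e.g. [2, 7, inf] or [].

(a, b) ≡ (2530, -230) mod (ℚ^×)²; places V = {2, 3, 5, 7, 11, 19, 23, ∞}.
(a,b)_23: α=1, u≡3; β=1, v≡9 (mod 23); (3|23)=+1, (9|23)=+1; sign (−1)^1·+1^1·+1^1 = -1.
(a,b)_∞: sgn(2530)=+, sgn(-230)=−, so +1.
(a,b)_11: α=3, u≡8; β=4, v≡9 (mod 11); (8|11)=-1, (9|11)=+1; sign (−1)^0·-1^4·+1^3 = +1.
(a,b)_19: α=0, u≡14; β=2, v≡7 (mod 19); (14|19)=-1, (7|19)=+1; sign (−1)^0·-1^2·+1^0 = +1.
(a,b)_3: α=6, u≡1; β=8, v≡1 (mod 3); (1|3)=+1, (1|3)=+1; sign (−1)^0·+1^8·+1^6 = +1.
(a,b)_5: α=1, u≡4; β=1, v≡1 (mod 5); (4|5)=+1, (1|5)=+1; sign (−1)^0·+1^1·+1^1 = +1.
(a,b)_2: α=1, β=-5; u≡1, v≡5 (mod 8); ε(u)ε(v)=0·0, αω(v)=1·1, βω(u)=-5·0; sum ≡ 1  ⇒  -1.
(a,b)_7: α=0, u≡6; β=-4, v≡4 (mod 7); (6|7)=-1, (4|7)=+1; sign (−1)^0·-1^-4·+1^0 = +1.
|Ram(2530, -230)| = 2, even; anisotropic at {2, 23}.

[2, 23]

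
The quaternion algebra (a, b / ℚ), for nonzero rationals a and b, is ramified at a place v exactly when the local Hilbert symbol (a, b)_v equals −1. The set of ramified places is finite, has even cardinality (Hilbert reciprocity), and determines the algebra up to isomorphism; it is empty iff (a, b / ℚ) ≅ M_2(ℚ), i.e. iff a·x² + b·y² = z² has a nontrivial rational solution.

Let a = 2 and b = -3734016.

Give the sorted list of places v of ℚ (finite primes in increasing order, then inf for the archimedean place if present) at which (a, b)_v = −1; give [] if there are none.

[2, 3, 11, 13]

(a, b) ≡ (2, -14586) mod (ℚ^×)²; places V = {2, 3, 11, 13, 17, ∞}.
(a,b)_∞: sgn(2)=+, sgn(-14586)=−, so +1.
(a,b)_3: α=0, u≡2; β=1, v≡1 (mod 3); (2|3)=-1, (1|3)=+1; sign (−1)^0·-1^1·+1^0 = -1.
(a,b)_2: α=1, β=9; u≡1, v≡3 (mod 8); ε(u)ε(v)=0·1, αω(v)=1·1, βω(u)=9·0; sum ≡ 1  ⇒  -1.
(a,b)_11: α=0, u≡2; β=1, v≡4 (mod 11); (2|11)=-1, (4|11)=+1; sign (−1)^0·-1^1·+1^0 = -1.
(a,b)_13: α=0, u≡2; β=1, v≡3 (mod 13); (2|13)=-1, (3|13)=+1; sign (−1)^0·-1^1·+1^0 = -1.
(a,b)_17: α=0, u≡2; β=1, v≡9 (mod 17); (2|17)=+1, (9|17)=+1; sign (−1)^0·+1^1·+1^0 = +1.
(2, -14586 / ℚ) ramifies at {2, 3, 11, 13}: a division algebra.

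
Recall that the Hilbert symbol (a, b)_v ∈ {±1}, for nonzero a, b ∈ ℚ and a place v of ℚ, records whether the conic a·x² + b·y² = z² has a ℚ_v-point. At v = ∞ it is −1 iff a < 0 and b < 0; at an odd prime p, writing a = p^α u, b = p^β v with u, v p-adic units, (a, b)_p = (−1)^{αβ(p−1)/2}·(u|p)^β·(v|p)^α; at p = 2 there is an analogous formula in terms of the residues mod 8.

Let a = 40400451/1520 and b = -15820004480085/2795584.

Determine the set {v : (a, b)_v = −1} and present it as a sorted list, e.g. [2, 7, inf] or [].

Mod squares: a ≡ 107445, b ≡ -1885. Check v ∈ {∞, 2, 3, 5, 7, 11, 13, 19, 29}.
v=2: v_2(a)=-4, v_2(b)=-6; units ≡ 5, 3 (mod 8); ε·ε+αω+βω = 0·1+-4·1+-6·1 ≡ 0  ⇒  (a,b)_2 = +1.
v=11: a=11^0·(≡7), b=11^-2·(≡2) mod 11; (7|11)=-1, (2|11)=-1; (−1)^{0·-2·5}·(-1)^-2·(-1)^0 = +1.
v=5: a=5^-1·(≡4), b=5^1·(≡2) mod 5; (4|5)=+1, (2|5)=-1; (−1)^{-1·1·2}·(+1)^1·(-1)^-1 = -1.
v=29: a=29^1·(≡28), b=29^3·(≡9) mod 29; (28|29)=+1, (9|29)=+1; (−1)^{1·3·14}·(+1)^3·(+1)^1 = +1.
v=13: a=13^1·(≡1), b=13^3·(≡2) mod 13; (1|13)=+1, (2|13)=-1; (−1)^{1·3·6}·(+1)^3·(-1)^1 = -1.
v=3: a=3^7·(≡1), b=3^10·(≡2) mod 3; (1|3)=+1, (2|3)=-1; (−1)^{7·10·1}·(+1)^10·(-1)^7 = -1.
v=∞: 107445 > 0 and -1885 < 0  ⇒  (a,b)_∞ = +1.
v=19: a=19^-1·(≡12), b=19^-2·(≡15) mod 19; (12|19)=-1, (15|19)=-1; (−1)^{-1·-2·9}·(-1)^-2·(-1)^-1 = -1.
v=7: a=7^2·(≡4), b=7^0·(≡6) mod 7; (4|7)=+1, (6|7)=-1; (−1)^{2·0·3}·(+1)^0·(-1)^2 = +1.
|Ram(107445, -1885)| = 4, even; anisotropic at {3, 5, 13, 19}.

[3, 5, 13, 19]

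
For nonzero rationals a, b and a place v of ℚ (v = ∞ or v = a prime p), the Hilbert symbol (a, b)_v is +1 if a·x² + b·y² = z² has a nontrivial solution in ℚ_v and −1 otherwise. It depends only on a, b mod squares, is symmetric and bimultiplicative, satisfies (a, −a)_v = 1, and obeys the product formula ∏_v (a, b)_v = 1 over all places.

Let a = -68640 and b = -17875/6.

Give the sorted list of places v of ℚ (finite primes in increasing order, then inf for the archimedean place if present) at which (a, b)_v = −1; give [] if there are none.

Mod squares: a ≡ -4290, b ≡ -4290. Check v ∈ {∞, 2, 3, 5, 11, 13}.
v=2: v_2(a)=5, v_2(b)=-1; units ≡ 7, 7 (mod 8); ε·ε+αω+βω = 1·1+5·0+-1·0 ≡ 1  ⇒  (a,b)_2 = -1.
v=13: a=13^1·(≡11), b=13^1·(≡7) mod 13; (11|13)=-1, (7|13)=-1; (−1)^{1·1·6}·(-1)^1·(-1)^1 = +1.
v=∞: -4290 < 0 and -4290 < 0  ⇒  (a,b)_∞ = -1.
v=5: a=5^1·(≡2), b=5^3·(≡2) mod 5; (2|5)=-1, (2|5)=-1; (−1)^{1·3·2}·(-1)^3·(-1)^1 = +1.
v=3: a=3^1·(≡1), b=3^-1·(≡1) mod 3; (1|3)=+1, (1|3)=+1; (−1)^{1·-1·1}·(+1)^-1·(+1)^1 = -1.
v=11: a=11^1·(≡8), b=11^1·(≡6) mod 11; (8|11)=-1, (6|11)=-1; (−1)^{1·1·5}·(-1)^1·(-1)^1 = -1.
Ram(-4290, -4290) = {2, 3, 11, ∞}; no ℚ_2-point on the conic.

[2, 3, 11, inf]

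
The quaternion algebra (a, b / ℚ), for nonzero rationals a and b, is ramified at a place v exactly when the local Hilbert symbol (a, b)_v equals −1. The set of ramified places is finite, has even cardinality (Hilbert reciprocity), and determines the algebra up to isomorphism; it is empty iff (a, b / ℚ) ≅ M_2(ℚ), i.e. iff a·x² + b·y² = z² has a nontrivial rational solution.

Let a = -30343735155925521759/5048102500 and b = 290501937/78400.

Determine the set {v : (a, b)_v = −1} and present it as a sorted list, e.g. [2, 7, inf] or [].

[3, 47]

(a, b) ≡ (-1551, 33) mod (ℚ^×)²; places V = {2, 3, 5, 7, 11, 13, 23, 29, 43, 47, ∞}.
(a,b)_2: α=-2, β=-6; u≡1, v≡1 (mod 8); ε(u)ε(v)=0·0, αω(v)=-2·0, βω(u)=-6·0; sum ≡ 0  ⇒  +1.
(a,b)_5: α=-4, u≡4; β=-2, v≡2 (mod 5); (4|5)=+1, (2|5)=-1; sign (−1)^0·+1^-2·-1^-4 = +1.
(a,b)_43: α=4, u≡9; β=2, v≡7 (mod 43); (9|43)=+1, (7|43)=-1; sign (−1)^0·+1^2·-1^4 = +1.
(a,b)_47: α=1, u≡18; β=0, v≡15 (mod 47); (18|47)=+1, (15|47)=-1; sign (−1)^0·+1^0·-1^1 = -1.
(a,b)_11: α=3, u≡8; β=1, v≡9 (mod 11); (8|11)=-1, (9|11)=+1; sign (−1)^1·-1^1·+1^3 = +1.
(a,b)_29: α=-2, u≡10; β=0, v≡16 (mod 29); (10|29)=-1, (16|29)=+1; sign (−1)^0·-1^0·+1^-2 = +1.
(a,b)_3: α=1, u≡2; β=3, v≡2 (mod 3); (2|3)=-1, (2|3)=-1; sign (−1)^1·-1^3·-1^1 = -1.
(a,b)_13: α=2, u≡3; β=0, v≡5 (mod 13); (3|13)=+1, (5|13)=-1; sign (−1)^0·+1^0·-1^2 = +1.
(a,b)_23: α=4, u≡4; β=2, v≡19 (mod 23); (4|23)=+1, (19|23)=-1; sign (−1)^0·+1^2·-1^4 = +1.
(a,b)_∞: sgn(-1551)=−, sgn(33)=+, so +1.
(a,b)_7: α=-4, u≡5; β=-2, v≡3 (mod 7); (5|7)=-1, (3|7)=-1; sign (−1)^0·-1^-2·-1^-4 = +1.
(-1551, 33 / ℚ) ramifies at {3, 47}: a division algebra.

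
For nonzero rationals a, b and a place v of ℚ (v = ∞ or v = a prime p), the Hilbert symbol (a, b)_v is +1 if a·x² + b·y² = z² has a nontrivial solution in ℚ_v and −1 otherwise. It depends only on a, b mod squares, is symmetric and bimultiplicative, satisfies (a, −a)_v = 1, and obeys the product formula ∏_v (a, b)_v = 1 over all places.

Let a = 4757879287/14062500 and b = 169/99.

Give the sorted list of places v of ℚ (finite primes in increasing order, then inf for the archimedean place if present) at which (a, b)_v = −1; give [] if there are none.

(a, b) ≡ (7, 11) mod (ℚ^×)²; places V = {2, 3, 5, 7, 11, 13, 29, 31, ∞}.
(a,b)_31: α=2, u≡19; β=0, v≡23 (mod 31); (19|31)=+1, (23|31)=-1; sign (−1)^0·+1^0·-1^2 = +1.
(a,b)_29: α=4, u≡5; β=0, v≡2 (mod 29); (5|29)=+1, (2|29)=-1; sign (−1)^0·+1^0·-1^4 = +1.
(a,b)_13: α=0, u≡7; β=2, v≡5 (mod 13); (7|13)=-1, (5|13)=-1; sign (−1)^0·-1^2·-1^0 = +1.
(a,b)_2: α=-2, β=0; u≡7, v≡3 (mod 8); ε(u)ε(v)=1·1, αω(v)=-2·1, βω(u)=0·0; sum ≡ 1  ⇒  -1.
(a,b)_5: α=-8, u≡2; β=0, v≡1 (mod 5); (2|5)=-1, (1|5)=+1; sign (−1)^0·-1^0·+1^-8 = +1.
(a,b)_∞: sgn(7)=+, sgn(11)=+, so +1.
(a,b)_3: α=-2, u≡1; β=-2, v≡2 (mod 3); (1|3)=+1, (2|3)=-1; sign (−1)^0·+1^-2·-1^-2 = +1.
(a,b)_7: α=1, u≡4; β=0, v≡1 (mod 7); (4|7)=+1, (1|7)=+1; sign (−1)^0·+1^0·+1^1 = +1.
(a,b)_11: α=0, u≡7; β=-1, v≡9 (mod 11); (7|11)=-1, (9|11)=+1; sign (−1)^0·-1^-1·+1^0 = -1.
|Ram(7, 11)| = 2, even; anisotropic at {2, 11}.

[2, 11]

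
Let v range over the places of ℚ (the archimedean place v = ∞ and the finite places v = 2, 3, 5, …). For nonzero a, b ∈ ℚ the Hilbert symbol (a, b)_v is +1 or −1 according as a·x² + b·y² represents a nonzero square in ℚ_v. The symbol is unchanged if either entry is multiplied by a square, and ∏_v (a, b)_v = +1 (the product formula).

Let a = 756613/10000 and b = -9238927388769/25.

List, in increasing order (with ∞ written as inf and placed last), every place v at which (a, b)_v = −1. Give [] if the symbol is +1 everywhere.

[19, 29, 37, 43]

Mod squares: a ≡ 37, b ≡ -35942281. Check v ∈ {∞, 2, 3, 5, 11, 13, 19, 29, 37, 41, 43}.
v=5: a=5^-4·(≡3), b=5^-2·(≡1) mod 5; (3|5)=-1, (1|5)=+1; (−1)^{-4·-2·2}·(-1)^-2·(+1)^-4 = +1.
v=43: a=43^0·(≡37), b=43^1·(≡41) mod 43; (37|43)=-1, (41|43)=+1; (−1)^{0·1·21}·(-1)^1·(+1)^0 = -1.
v=∞: 37 > 0 and -35942281 < 0  ⇒  (a,b)_∞ = +1.
v=19: a=19^0·(≡15), b=19^1·(≡7) mod 19; (15|19)=-1, (7|19)=+1; (−1)^{0·1·9}·(-1)^1·(+1)^0 = -1.
v=11: a=11^2·(≡5), b=11^0·(≡7) mod 11; (5|11)=+1, (7|11)=-1; (−1)^{2·0·5}·(+1)^0·(-1)^2 = +1.
v=29: a=29^0·(≡11), b=29^1·(≡1) mod 29; (11|29)=-1, (1|29)=+1; (−1)^{0·1·14}·(-1)^1·(+1)^0 = -1.
v=41: a=41^0·(≡31), b=41^1·(≡25) mod 41; (31|41)=+1, (25|41)=+1; (−1)^{0·1·20}·(+1)^1·(+1)^0 = +1.
v=2: v_2(a)=-4, v_2(b)=0; units ≡ 5, 7 (mod 8); ε·ε+αω+βω = 0·1+-4·0+0·1 ≡ 0  ⇒  (a,b)_2 = +1.
v=3: a=3^0·(≡1), b=3^2·(≡2) mod 3; (1|3)=+1, (2|3)=-1; (−1)^{0·2·1}·(+1)^2·(-1)^0 = +1.
v=13: a=13^2·(≡6), b=13^4·(≡8) mod 13; (6|13)=-1, (8|13)=-1; (−1)^{2·4·6}·(-1)^4·(-1)^2 = +1.
v=37: a=37^1·(≡21), b=37^1·(≡31) mod 37; (21|37)=+1, (31|37)=-1; (−1)^{1·1·18}·(+1)^1·(-1)^1 = -1.
|Ram(37, -35942281)| = 4, even; anisotropic at {19, 29, 37, 43}.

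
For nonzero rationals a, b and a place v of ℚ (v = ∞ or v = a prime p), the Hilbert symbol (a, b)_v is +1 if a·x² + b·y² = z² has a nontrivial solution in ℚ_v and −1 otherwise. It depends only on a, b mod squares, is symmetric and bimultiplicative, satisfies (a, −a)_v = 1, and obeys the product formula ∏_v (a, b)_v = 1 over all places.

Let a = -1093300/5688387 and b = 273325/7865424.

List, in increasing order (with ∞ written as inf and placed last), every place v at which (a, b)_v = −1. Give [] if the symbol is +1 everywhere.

Mod squares: a ≡ -39, b ≡ 273. Check v ∈ {∞, 2, 3, 5, 7, 13, 17, 29}.
v=3: a=3^-9·(≡2), b=3^-5·(≡1) mod 3; (2|3)=-1, (1|3)=+1; (−1)^{-9·-5·1}·(-1)^-5·(+1)^-9 = +1.
v=17: a=17^-2·(≡10), b=17^-2·(≡1) mod 17; (10|17)=-1, (1|17)=+1; (−1)^{-2·-2·8}·(-1)^-2·(+1)^-2 = +1.
v=5: a=5^2·(≡4), b=5^2·(≡2) mod 5; (4|5)=+1, (2|5)=-1; (−1)^{2·2·2}·(+1)^2·(-1)^2 = +1.
v=13: a=13^1·(≡12), b=13^1·(≡7) mod 13; (12|13)=+1, (7|13)=-1; (−1)^{1·1·6}·(+1)^1·(-1)^1 = -1.
v=∞: -39 < 0 and 273 > 0  ⇒  (a,b)_∞ = +1.
v=2: v_2(a)=2, v_2(b)=-4; units ≡ 1, 1 (mod 8); ε·ε+αω+βω = 0·0+2·0+-4·0 ≡ 0  ⇒  (a,b)_2 = +1.
v=29: a=29^2·(≡26), b=29^2·(≡12) mod 29; (26|29)=-1, (12|29)=-1; (−1)^{2·2·14}·(-1)^2·(-1)^2 = +1.
v=7: a=7^0·(≡6), b=7^-1·(≡4) mod 7; (6|7)=-1, (4|7)=+1; (−1)^{0·-1·3}·(-1)^-1·(+1)^0 = -1.
Ram(-39, 273) = {7, 13}; no ℚ_7-point on the conic.

[7, 13]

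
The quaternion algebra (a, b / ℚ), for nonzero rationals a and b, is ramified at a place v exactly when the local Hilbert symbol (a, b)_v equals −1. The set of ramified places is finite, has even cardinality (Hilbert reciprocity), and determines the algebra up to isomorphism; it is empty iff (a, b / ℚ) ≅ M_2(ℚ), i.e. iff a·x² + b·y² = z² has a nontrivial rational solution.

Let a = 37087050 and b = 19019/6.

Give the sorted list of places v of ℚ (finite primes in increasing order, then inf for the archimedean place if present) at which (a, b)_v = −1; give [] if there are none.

(a, b) ≡ (8778, 114114) mod (ℚ^×)²; places V = {2, 3, 5, 7, 11, 13, 19, ∞}.
(a,b)_2: α=1, β=-1; u≡5, v≡1 (mod 8); ε(u)ε(v)=0·0, αω(v)=1·0, βω(u)=-1·1; sum ≡ 1  ⇒  -1.
(a,b)_3: α=1, u≡1; β=-1, v≡1 (mod 3); (1|3)=+1, (1|3)=+1; sign (−1)^1·+1^-1·+1^1 = -1.
(a,b)_7: α=1, u≡4; β=1, v≡6 (mod 7); (4|7)=+1, (6|7)=-1; sign (−1)^1·+1^1·-1^1 = +1.
(a,b)_5: α=2, u≡2; β=0, v≡4 (mod 5); (2|5)=-1, (4|5)=+1; sign (−1)^0·-1^0·+1^2 = +1.
(a,b)_11: α=1, u≡6; β=1, v≡4 (mod 11); (6|11)=-1, (4|11)=+1; sign (−1)^1·-1^1·+1^1 = +1.
(a,b)_∞: sgn(8778)=+, sgn(114114)=+, so +1.
(a,b)_13: α=2, u≡10; β=1, v≡12 (mod 13); (10|13)=+1, (12|13)=+1; sign (−1)^0·+1^1·+1^2 = +1.
(a,b)_19: α=1, u≡4; β=1, v≡18 (mod 19); (4|19)=+1, (18|19)=-1; sign (−1)^1·+1^1·-1^1 = +1.
Ram(8778, 114114) = {2, 3}; no ℚ_2-point on the conic.

[2, 3]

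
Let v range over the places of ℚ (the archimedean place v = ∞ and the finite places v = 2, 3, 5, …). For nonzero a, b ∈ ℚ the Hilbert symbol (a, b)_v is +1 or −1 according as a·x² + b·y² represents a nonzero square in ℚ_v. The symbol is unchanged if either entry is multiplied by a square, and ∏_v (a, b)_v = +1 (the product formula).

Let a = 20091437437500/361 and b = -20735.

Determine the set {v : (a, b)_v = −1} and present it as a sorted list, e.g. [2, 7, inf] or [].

(a, b) ≡ (39, -20735) mod (ℚ^×)²; places V = {2, 3, 5, 11, 13, 19, 29, ∞}.
(a,b)_2: α=2, β=0; u≡7, v≡1 (mod 8); ε(u)ε(v)=1·0, αω(v)=2·0, βω(u)=0·0; sum ≡ 0  ⇒  +1.
(a,b)_11: α=2, u≡10; β=1, v≡7 (mod 11); (10|11)=-1, (7|11)=-1; sign (−1)^0·-1^1·-1^2 = -1.
(a,b)_3: α=5, u≡1; β=0, v≡1 (mod 3); (1|3)=+1, (1|3)=+1; sign (−1)^0·+1^0·+1^5 = +1.
(a,b)_5: α=6, u≡1; β=1, v≡3 (mod 5); (1|5)=+1, (3|5)=-1; sign (−1)^0·+1^1·-1^6 = +1.
(a,b)_29: α=2, u≡14; β=1, v≡10 (mod 29); (14|29)=-1, (10|29)=-1; sign (−1)^0·-1^1·-1^2 = -1.
(a,b)_13: α=1, u≡3; β=1, v≡4 (mod 13); (3|13)=+1, (4|13)=+1; sign (−1)^0·+1^1·+1^1 = +1.
(a,b)_19: α=-2, u≡17; β=0, v≡13 (mod 19); (17|19)=+1, (13|19)=-1; sign (−1)^0·+1^0·-1^-2 = +1.
(a,b)_∞: sgn(39)=+, sgn(-20735)=−, so +1.
Ram(39, -20735) = {11, 29}; no ℚ_11-point on the conic.

[11, 29]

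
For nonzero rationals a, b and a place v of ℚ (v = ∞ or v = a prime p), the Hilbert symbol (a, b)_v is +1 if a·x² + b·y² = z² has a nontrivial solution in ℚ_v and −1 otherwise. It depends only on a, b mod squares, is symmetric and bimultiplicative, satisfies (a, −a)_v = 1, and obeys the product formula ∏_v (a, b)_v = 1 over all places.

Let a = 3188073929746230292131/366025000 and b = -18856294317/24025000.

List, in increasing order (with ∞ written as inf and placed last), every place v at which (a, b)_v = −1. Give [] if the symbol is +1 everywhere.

Mod squares: a ≡ 910, b ≡ -1330. Check v ∈ {∞, 2, 3, 5, 7, 11, 13, 17, 19, 31}.
v=∞: 910 > 0 and -1330 < 0  ⇒  (a,b)_∞ = +1.
v=19: a=19^4·(≡6), b=19^1·(≡4) mod 19; (6|19)=+1, (4|19)=+1; (−1)^{4·1·9}·(+1)^1·(+1)^4 = +1.
v=17: a=17^2·(≡15), b=17^0·(≡9) mod 17; (15|17)=+1, (9|17)=+1; (−1)^{2·0·8}·(+1)^0·(+1)^2 = +1.
v=2: v_2(a)=-3, v_2(b)=-3; units ≡ 7, 7 (mod 8); ε·ε+αω+βω = 1·1+-3·0+-3·0 ≡ 1  ⇒  (a,b)_2 = -1.
v=13: a=13^1·(≡8), b=13^0·(≡3) mod 13; (8|13)=-1, (3|13)=+1; (−1)^{1·0·6}·(-1)^0·(+1)^1 = +1.
v=11: a=11^-4·(≡7), b=11^0·(≡3) mod 11; (7|11)=-1, (3|11)=+1; (−1)^{-4·0·5}·(-1)^0·(+1)^-4 = +1.
v=3: a=3^18·(≡1), b=3^10·(≡2) mod 3; (1|3)=+1, (2|3)=-1; (−1)^{18·10·1}·(+1)^10·(-1)^18 = +1.
v=7: a=7^5·(≡2), b=7^5·(≡6) mod 7; (2|7)=+1, (6|7)=-1; (−1)^{5·5·3}·(+1)^5·(-1)^5 = +1.
v=31: a=31^0·(≡6), b=31^-2·(≡23) mod 31; (6|31)=-1, (23|31)=-1; (−1)^{0·-2·15}·(-1)^-2·(-1)^0 = +1.
v=5: a=5^-5·(≡2), b=5^-5·(≡1) mod 5; (2|5)=-1, (1|5)=+1; (−1)^{-5·-5·2}·(-1)^-5·(+1)^-5 = -1.
|Ram(910, -1330)| = 2, even; anisotropic at {2, 5}.

[2, 5]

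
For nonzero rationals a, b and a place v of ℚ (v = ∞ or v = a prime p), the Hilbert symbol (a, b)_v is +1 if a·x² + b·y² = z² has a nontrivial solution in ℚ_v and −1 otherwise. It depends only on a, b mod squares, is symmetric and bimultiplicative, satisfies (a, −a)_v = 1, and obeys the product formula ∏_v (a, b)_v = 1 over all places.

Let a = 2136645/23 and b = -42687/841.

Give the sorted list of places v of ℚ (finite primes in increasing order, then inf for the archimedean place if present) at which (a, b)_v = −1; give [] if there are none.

(a, b) ≡ (111435, -527) mod (ℚ^×)²; places V = {2, 3, 5, 7, 17, 19, 23, 29, 31, ∞}.
(a,b)_5: α=1, u≡3; β=0, v≡3 (mod 5); (3|5)=-1, (3|5)=-1; sign (−1)^0·-1^0·-1^1 = -1.
(a,b)_19: α=1, u≡8; β=0, v≡5 (mod 19); (8|19)=-1, (5|19)=+1; sign (−1)^0·-1^0·+1^1 = +1.
(a,b)_3: α=3, u≡2; β=4, v≡1 (mod 3); (2|3)=-1, (1|3)=+1; sign (−1)^0·-1^4·+1^3 = +1.
(a,b)_23: α=-1, u≡14; β=0, v≡16 (mod 23); (14|23)=-1, (16|23)=+1; sign (−1)^0·-1^0·+1^-1 = +1.
(a,b)_7: α=2, u≡1; β=0, v≡6 (mod 7); (1|7)=+1, (6|7)=-1; sign (−1)^0·+1^0·-1^2 = +1.
(a,b)_29: α=0, u≡27; β=-2, v≡1 (mod 29); (27|29)=-1, (1|29)=+1; sign (−1)^0·-1^-2·+1^0 = +1.
(a,b)_17: α=1, u≡12; β=1, v≡7 (mod 17); (12|17)=-1, (7|17)=-1; sign (−1)^0·-1^1·-1^1 = +1.
(a,b)_∞: sgn(111435)=+, sgn(-527)=−, so +1.
(a,b)_31: α=0, u≡27; β=1, v≡20 (mod 31); (27|31)=-1, (20|31)=+1; sign (−1)^0·-1^1·+1^0 = -1.
(a,b)_2: α=0, β=0; u≡3, v≡1 (mod 8); ε(u)ε(v)=1·0, αω(v)=0·0, βω(u)=0·1; sum ≡ 0  ⇒  +1.
|Ram(111435, -527)| = 2, even; anisotropic at {5, 31}.

[5, 31]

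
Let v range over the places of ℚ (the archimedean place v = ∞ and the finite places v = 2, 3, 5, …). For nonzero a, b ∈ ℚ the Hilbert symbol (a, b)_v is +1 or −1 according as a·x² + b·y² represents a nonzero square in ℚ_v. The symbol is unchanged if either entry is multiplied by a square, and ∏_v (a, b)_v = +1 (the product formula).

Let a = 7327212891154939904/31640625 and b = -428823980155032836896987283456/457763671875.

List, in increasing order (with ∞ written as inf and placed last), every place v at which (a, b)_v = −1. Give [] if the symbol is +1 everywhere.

[2, 3, 17, 29]

Mod squares: a ≡ 989, b ≡ -91698. Check v ∈ {∞, 2, 3, 5, 11, 17, 23, 29, 31, 43}.
v=31: a=31^2·(≡9), b=31^3·(≡7) mod 31; (9|31)=+1, (7|31)=+1; (−1)^{2·3·15}·(+1)^3·(+1)^2 = +1.
v=3: a=3^-4·(≡2), b=3^-1·(≡1) mod 3; (2|3)=-1, (1|3)=+1; (−1)^{-4·-1·1}·(-1)^-1·(+1)^-4 = -1.
v=11: a=11^2·(≡8), b=11^4·(≡4) mod 11; (8|11)=-1, (4|11)=+1; (−1)^{2·4·5}·(-1)^4·(+1)^2 = +1.
v=23: a=23^1·(≡20), b=23^2·(≡9) mod 23; (20|23)=-1, (9|23)=+1; (−1)^{1·2·11}·(-1)^2·(+1)^1 = +1.
v=5: a=5^-8·(≡4), b=5^-16·(≡3) mod 5; (4|5)=+1, (3|5)=-1; (−1)^{-8·-16·2}·(+1)^-16·(-1)^-8 = +1.
v=17: a=17^2·(≡7), b=17^3·(≡14) mod 17; (7|17)=-1, (14|17)=-1; (−1)^{2·3·8}·(-1)^3·(-1)^2 = -1.
v=∞: 989 > 0 and -91698 < 0  ⇒  (a,b)_∞ = +1.
v=29: a=29^2·(≡3), b=29^3·(≡20) mod 29; (3|29)=-1, (20|29)=+1; (−1)^{2·3·14}·(-1)^3·(+1)^2 = -1.
v=2: v_2(a)=18, v_2(b)=23; units ≡ 5, 7 (mod 8); ε·ε+αω+βω = 0·1+18·0+23·1 ≡ 1  ⇒  (a,b)_2 = -1.
v=43: a=43^1·(≡17), b=43^2·(≡35) mod 43; (17|43)=+1, (35|43)=+1; (−1)^{1·2·21}·(+1)^2·(+1)^1 = +1.
Ram(989, -91698) = {2, 3, 17, 29}; no ℚ_2-point on the conic.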